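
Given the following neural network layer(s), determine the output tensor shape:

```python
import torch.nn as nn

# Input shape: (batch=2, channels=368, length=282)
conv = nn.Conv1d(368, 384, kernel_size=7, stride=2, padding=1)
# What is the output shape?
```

Input: (2, 368, 282) -> Output: (2, 384, 139)

Answer: (2, 384, 139)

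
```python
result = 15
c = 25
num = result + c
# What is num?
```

Trace:
`result = 15` → result = 15
`c = 25` → c = 25
`num = result + c` → num = 40
So num = 40

Answer: 40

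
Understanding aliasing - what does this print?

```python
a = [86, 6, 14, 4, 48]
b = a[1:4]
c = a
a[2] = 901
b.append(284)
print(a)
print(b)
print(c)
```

Key concept: slice vs alias.
Step by step:
`a = [86, 6, 14, 4, 48]` → a = [86, 6, 14, 4, 48]
`b = a[1:4]` → b = [6, 14, 4]
`c = a` → c = [86, 6, 14, 4, 48] (same object as a)
`a[2] = 901` → a = [86, 6, 901, 4, 48] (same object as c); c = [86, 6, 901, 4, 48] (same object as a)
`b.append(284)` → b = [6, 14, 4, 284]
`print(a)` → prints [86, 6, 901, 4, 48]
`print(b)` → prints [6, 14, 4, 284]
`print(c)` → prints [86, 6, 901, 4, 48]

Answer:
[86, 6, 901, 4, 48]
[6, 14, 4, 284]
[86, 6, 901, 4, 48]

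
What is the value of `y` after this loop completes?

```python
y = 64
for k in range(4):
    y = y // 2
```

Halve 4 times: 64 // 2^4 = 4
`y` takes the values: 64 → 32 → 16 → 8 → 4

Answer: 4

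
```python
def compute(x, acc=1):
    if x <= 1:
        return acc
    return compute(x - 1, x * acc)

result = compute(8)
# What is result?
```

Accumulator trace (n, acc): (8, 1) -> (7, 8) -> (6, 56) -> (5, 336) -> (4, 1680) -> (3, 6720) -> (2, 20160) -> (1, 40320) -> return 40320

Answer: 40320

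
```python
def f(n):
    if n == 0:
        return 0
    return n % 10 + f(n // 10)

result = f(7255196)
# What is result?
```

Sum of digits of 7255196: 6 + 9 + 1 + 5 + 5 + 2 + 7 = 35

Answer: 35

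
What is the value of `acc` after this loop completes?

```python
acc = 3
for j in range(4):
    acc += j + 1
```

Start at 3, add 1 to 4 = 13
`acc` takes the values: 3 → 4 → 6 → 9 → 13

Answer: 13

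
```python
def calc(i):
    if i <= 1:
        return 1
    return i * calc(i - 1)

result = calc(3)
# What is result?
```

calc(3) = 3 * 2 * 1 = 6

Answer: 6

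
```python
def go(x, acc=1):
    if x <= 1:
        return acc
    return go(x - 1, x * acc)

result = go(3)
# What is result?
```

Accumulator trace (n, acc): (3, 1) -> (2, 3) -> (1, 6) -> return 6

Answer: 6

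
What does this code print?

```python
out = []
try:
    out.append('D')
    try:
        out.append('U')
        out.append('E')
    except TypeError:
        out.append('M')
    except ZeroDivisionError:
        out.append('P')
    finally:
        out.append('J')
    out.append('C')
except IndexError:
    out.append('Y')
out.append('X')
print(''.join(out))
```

Execution trace: 'D' (try body) → 'U' (inner try body) → 'E' (inner try body, no exception) → 'J' (inner finally) → 'C' (try body, no exception) → 'X' (after the try/except). Output: DUEJCX

Answer: DUEJCX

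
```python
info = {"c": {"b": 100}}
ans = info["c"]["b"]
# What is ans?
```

Trace:
`info = {"c": {"b": 100}}` → info = {'c': {'b': 100}}
`ans = info["c"]["b"]` → ans = 100
So ans = 100

Answer: 100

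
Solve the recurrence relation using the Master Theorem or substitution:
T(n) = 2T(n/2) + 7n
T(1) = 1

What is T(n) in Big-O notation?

By Master Theorem: a=2, b=2, f(n)=7n. Since log_2(2) = 1 and f(n) = Θ(n^1), Case 2 applies. T(n) = O(n log n).

Answer: O(n log n)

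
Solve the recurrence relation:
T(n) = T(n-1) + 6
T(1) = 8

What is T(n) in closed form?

Unrolling: T(n) = T(1) + 6·(n-1) = 8 + 6(n-1) = 6n + 2.

Answer: T(n) = 6n + 2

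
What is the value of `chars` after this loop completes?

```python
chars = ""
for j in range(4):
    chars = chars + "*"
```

Repeat '*' 4 times
`chars` takes the values: "" → "*" → "**" → "***" → "****"

Answer: "****"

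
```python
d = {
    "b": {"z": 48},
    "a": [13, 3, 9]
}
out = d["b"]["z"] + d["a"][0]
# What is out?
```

Trace:
`d = { ...` → d = {'b': {'z': 48}, 'a': [13, 3, 9]}
`out = d["b"]["z"] + d["a"][0]` → out = 61
So out = 61

Answer: 61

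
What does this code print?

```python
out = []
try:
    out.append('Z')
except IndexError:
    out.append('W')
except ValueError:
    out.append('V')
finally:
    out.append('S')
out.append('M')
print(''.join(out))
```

Execution trace: 'Z' (try body, no exception) → 'S' (finally) → 'M' (after the try/except). Output: ZSM

Answer: ZSM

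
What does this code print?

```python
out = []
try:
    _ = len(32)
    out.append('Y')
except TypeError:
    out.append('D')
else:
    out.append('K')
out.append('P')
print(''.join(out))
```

Execution trace: 'D' (except TypeError) → 'P' (after the try/except). Output: DP

Answer: DP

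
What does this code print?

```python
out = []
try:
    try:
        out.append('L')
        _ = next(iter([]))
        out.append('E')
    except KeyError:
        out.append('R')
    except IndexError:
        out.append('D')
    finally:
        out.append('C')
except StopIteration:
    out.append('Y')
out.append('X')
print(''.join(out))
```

Execution trace: 'L' (try body) → 'C' (finally) → 'Y' (outer except StopIteration) → 'X' (after the try/except). Output: LCYX

Answer: LCYX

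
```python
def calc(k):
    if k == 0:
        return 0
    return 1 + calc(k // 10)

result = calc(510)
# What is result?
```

Count of digits of 510: 3

Answer: 3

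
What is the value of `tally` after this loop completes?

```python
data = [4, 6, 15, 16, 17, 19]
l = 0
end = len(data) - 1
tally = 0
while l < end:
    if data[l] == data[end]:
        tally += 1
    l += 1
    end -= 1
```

Count matching pairs from ends
`tally` takes the values: 0

Answer: 0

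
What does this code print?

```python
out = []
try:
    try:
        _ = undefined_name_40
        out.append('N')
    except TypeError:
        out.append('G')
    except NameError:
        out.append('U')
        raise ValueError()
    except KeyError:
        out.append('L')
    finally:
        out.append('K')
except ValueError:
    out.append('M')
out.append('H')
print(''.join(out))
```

Execution trace: 'U' (inner except NameError) → 'K' (inner finally) → 'M' (outer except ValueError) → 'H' (after the try/except). Output: UKMH

Answer: UKMH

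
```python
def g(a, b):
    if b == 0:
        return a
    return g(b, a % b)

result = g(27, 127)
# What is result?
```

g(27, 127) -> g(127, 27) -> g(27, 19) -> g(19, 8) -> g(8, 3) -> g(3, 2) -> g(2, 1) -> g(1, 0) -> 1

Answer: 1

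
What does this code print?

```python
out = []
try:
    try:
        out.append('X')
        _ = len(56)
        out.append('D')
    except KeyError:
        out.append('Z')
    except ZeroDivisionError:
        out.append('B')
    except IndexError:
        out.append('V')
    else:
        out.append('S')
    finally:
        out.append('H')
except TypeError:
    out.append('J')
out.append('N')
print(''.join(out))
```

Execution trace: 'X' (inner try body) → 'H' (inner finally) → 'J' (outer except TypeError) → 'N' (after the try/except). Output: XHJN

Answer: XHJN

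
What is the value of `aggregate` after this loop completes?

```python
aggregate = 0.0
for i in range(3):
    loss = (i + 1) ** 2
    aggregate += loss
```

Sum of squared losses 1² + 2² + ... + 3²
`aggregate` takes the values: 0.0 → 1.0 → 5.0 → 14.0

Answer: 14.0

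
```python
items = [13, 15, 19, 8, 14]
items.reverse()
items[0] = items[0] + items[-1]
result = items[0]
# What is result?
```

Trace:
`items = [13, 15, 19, 8, 14]` → items = [13, 15, 19, 8, 14]
`items.reverse()` → items = [14, 8, 19, 15, 13]
`items[0] = items[0] + items[-1]` → items = [27, 8, 19, 15, 13]
`result = items[0]` → result = 27
So result = 27

Answer: 27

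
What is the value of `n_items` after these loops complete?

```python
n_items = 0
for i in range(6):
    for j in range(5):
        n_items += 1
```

6 * 5 = 30
`n_items` takes the values: 0 → 1 → 2 → 3 → 4 → 5 → 6 → 7 → 8 → 9 → 10 → 11 → 12 → 13 → 14 → 15 → 16 → 17 → 18 → 19 → 20 → 21 → 22 → 23 → 24 → 25 → 26 → 27 → 28 → 29 → 30

Answer: 30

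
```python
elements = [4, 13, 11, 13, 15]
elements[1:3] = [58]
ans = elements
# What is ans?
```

Trace:
`elements = [4, 13, 11, 13, 15]` → elements = [4, 13, 11, 13, 15]
`elements[1:3] = [58]` → elements = [4, 58, 13, 15]
`ans = elements` → ans = [4, 58, 13, 15]
So ans = [4, 58, 13, 15]

Answer: [4, 58, 13, 15]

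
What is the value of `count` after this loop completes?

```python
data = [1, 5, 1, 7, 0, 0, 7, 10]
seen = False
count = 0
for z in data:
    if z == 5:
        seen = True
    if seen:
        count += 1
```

Count elements after first 5 in [1, 5, 1, 7, 0, 0, 7, 10]
`count` takes the values: 0 → 1 → 2 → 3 → 4 → 5 → 6 → 7

Answer: 7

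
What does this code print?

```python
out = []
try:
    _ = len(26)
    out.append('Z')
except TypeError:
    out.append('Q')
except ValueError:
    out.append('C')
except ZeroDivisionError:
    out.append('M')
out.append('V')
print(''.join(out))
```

Execution trace: 'Q' (except TypeError) → 'V' (after the try/except). Output: QV

Answer: QV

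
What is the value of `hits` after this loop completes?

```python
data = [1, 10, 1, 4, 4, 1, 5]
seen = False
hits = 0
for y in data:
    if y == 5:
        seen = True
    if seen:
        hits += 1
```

Count elements after first 5 in [1, 10, 1, 4, 4, 1, 5]
`hits` takes the values: 0 → 1

Answer: 1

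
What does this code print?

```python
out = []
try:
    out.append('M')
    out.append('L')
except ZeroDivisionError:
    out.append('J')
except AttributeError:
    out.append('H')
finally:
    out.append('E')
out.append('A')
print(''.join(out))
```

Execution trace: 'M' (try body) → 'L' (try body, no exception) → 'E' (finally) → 'A' (after the try/except). Output: MLEA

Answer: MLEA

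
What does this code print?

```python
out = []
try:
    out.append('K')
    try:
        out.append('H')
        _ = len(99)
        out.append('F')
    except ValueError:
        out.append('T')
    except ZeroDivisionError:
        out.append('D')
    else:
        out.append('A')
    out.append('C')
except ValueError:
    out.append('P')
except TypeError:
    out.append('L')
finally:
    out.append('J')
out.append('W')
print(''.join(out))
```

Execution trace: 'K' (try body) → 'H' (inner try body) → 'L' (except TypeError) → 'J' (finally) → 'W' (after the try/except). Output: KHLJW

Answer: KHLJW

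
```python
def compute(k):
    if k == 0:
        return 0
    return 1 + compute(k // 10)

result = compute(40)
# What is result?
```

Count of digits of 40: 2

Answer: 2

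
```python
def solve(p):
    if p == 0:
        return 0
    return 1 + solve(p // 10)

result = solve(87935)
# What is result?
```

Count of digits of 87935: 5

Answer: 5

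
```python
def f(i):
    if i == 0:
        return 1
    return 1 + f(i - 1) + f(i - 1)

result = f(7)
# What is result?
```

f(i) = 1 + 2·f(i-1), f(0)=1. Closed form: (1+1)·2^7 - 1 = 255.

Answer: 255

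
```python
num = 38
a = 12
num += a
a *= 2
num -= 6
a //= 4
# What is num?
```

Trace:
`num = 38` → num = 38
`a = 12` → a = 12
`num += a` → num = 50
`a *= 2` → a = 24
`num -= 6` → num = 44
`a //= 4` → a = 6
So num = 44

Answer: 44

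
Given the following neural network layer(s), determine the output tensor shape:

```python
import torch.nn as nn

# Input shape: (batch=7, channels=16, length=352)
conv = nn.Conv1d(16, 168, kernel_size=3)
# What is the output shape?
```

Input: (7, 16, 352) -> Output: (7, 168, 350)

Answer: (7, 168, 350)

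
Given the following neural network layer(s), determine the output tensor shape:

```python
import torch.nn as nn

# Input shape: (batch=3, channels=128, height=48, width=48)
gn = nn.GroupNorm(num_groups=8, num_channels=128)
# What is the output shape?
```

Input: (3, 128, 48, 48) -> Output: (3, 128, 48, 48)

Answer: (3, 128, 48, 48)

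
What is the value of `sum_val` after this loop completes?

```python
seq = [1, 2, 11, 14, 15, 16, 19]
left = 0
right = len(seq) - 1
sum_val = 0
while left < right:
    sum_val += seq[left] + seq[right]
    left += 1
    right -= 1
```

Sum of pairs from ends
`sum_val` takes the values: 0 → 20 → 38 → 64

Answer: 64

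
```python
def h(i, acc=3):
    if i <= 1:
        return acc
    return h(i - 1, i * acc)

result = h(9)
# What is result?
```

Accumulator trace (n, acc): (9, 3) -> (8, 27) -> (7, 216) -> (6, 1512) -> (5, 9072) -> (4, 45360) -> (3, 181440) -> (2, 544320) -> (1, 1088640) -> return 1088640

Answer: 1088640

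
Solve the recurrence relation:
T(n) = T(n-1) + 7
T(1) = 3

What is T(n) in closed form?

Unrolling: T(n) = T(1) + 7·(n-1) = 3 + 7(n-1) = 7n - 4.

Answer: T(n) = 7n - 4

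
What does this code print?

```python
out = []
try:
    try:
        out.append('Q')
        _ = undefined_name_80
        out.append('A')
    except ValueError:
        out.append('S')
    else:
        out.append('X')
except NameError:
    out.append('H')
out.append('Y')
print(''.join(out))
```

Execution trace: 'Q' (inner try body) → 'H' (outer except NameError) → 'Y' (after the try/except). Output: QHY

Answer: QHY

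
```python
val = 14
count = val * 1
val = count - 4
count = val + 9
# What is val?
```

Trace:
`val = 14` → val = 14
`count = val * 1` → count = 14
`val = count - 4` → val = 10
`count = val + 9` → count = 19
So val = 10

Answer: 10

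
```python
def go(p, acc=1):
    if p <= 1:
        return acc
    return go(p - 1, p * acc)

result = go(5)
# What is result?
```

Accumulator trace (n, acc): (5, 1) -> (4, 5) -> (3, 20) -> (2, 60) -> (1, 120) -> return 120

Answer: 120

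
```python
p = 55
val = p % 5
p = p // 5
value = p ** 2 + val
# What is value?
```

Trace:
`p = 55` → p = 55
`val = p % 5` → val = 0
`p = p // 5` → p = 11
`value = p ** 2 + val` → value = 121
So value = 121

Answer: 121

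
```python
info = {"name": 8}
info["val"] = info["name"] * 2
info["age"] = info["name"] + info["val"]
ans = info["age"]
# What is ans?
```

Trace:
`info = {"name": 8}` → info = {'name': 8}
`info["val"] = info["name"] * 2` → info = {'name': 8, 'val': 16}
`info["age"] = info["name"] + info["val"]` → info = {'name': 8, 'val': 16, 'age': 24}
`ans = info["age"]` → ans = 24
So ans = 24

Answer: 24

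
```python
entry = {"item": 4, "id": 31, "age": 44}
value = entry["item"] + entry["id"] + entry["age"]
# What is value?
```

Trace:
`entry = {"item": 4, "id": 31, "age": 44}` → entry = {'item': 4, 'id': 31, 'age': 44}
`value = entry["item"] + entry["id"] + entry["age"]` → value = 79
So value = 79

Answer: 79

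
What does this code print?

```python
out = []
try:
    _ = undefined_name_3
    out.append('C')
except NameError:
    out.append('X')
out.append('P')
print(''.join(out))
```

Execution trace: 'X' (except NameError) → 'P' (after the try/except). Output: XP

Answer: XP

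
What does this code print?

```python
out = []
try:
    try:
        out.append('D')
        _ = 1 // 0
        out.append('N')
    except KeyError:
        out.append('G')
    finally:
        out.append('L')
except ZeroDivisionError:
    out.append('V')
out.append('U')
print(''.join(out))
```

Execution trace: 'D' (inner try body) → 'L' (inner finally) → 'V' (outer except ZeroDivisionError) → 'U' (after the try/except). Output: DLVU

Answer: DLVU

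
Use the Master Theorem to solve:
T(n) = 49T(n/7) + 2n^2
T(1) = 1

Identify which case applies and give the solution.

a=49, b=7, f(n)=2n^2. log_7(49) = 2. Since c=2 = 2, Case 2 applies: T(n) = Θ(n^log_b(a) · log n) = O(n^2 log n).

Answer: O(n^2 log n) - Case 2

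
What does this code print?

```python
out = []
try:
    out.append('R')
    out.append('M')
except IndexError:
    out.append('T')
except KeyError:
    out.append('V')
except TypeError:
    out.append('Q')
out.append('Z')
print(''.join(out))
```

Execution trace: 'R' (try body) → 'M' (try body, no exception) → 'Z' (after the try/except). Output: RMZ

Answer: RMZ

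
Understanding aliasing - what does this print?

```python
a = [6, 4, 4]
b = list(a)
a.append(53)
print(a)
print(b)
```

Key concept: list() constructor creates copy.
Step by step:
`a = [6, 4, 4]` → a = [6, 4, 4]
`b = list(a)` → b = [6, 4, 4]
`a.append(53)` → a = [6, 4, 4, 53]
`print(a)` → prints [6, 4, 4, 53]
`print(b)` → prints [6, 4, 4]

Answer:
[6, 4, 4, 53]
[6, 4, 4]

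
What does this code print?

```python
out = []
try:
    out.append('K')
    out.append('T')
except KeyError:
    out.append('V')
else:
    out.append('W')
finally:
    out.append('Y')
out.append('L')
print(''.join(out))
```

Execution trace: 'K' (try body) → 'T' (try body, no exception) → 'W' (else) → 'Y' (finally) → 'L' (after the try/except). Output: KTWYL

Answer: KTWYL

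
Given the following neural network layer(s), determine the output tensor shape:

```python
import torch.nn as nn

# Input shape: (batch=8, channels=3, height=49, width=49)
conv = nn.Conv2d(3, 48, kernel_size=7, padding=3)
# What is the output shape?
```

Input: (8, 3, 49, 49) -> Output: (8, 48, 49, 49)

Answer: (8, 48, 49, 49)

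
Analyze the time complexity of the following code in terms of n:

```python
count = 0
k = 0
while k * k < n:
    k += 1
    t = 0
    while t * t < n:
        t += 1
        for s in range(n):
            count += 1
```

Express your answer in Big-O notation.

Each loop level contributes: √n × √n × n. Multiplying the contributions gives O(n^2).

Answer: O(n^2)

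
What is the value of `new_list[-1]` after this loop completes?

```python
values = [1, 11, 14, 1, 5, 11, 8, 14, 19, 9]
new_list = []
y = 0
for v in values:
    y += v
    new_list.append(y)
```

Cumulative sum ends at 93
`new_list` takes the values: [] → [1] → [1, 12] → [1, 12, 26] → [1, 12, 26, 27] → [1, 12, 26, 27, 32] → [1, 12, 26, 27, 32, 43] → [1, 12, 26, 27, 32, 43, 51] → [1, 12, 26, 27, 32, 43, 51, 65] → [1, 12, 26, 27, 32, 43, 51, 65, 84] → [1, 12, 26, 27, 32, 43, 51, 65, 84, 93]
So `new_list[-1]` = 93

Answer: 93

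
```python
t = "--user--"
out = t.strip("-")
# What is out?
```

Trace:
`t = "--user--"` → t = '--user--'
`out = t.strip("-")` → out = 'user'
So out = 'user'

Answer: 'user'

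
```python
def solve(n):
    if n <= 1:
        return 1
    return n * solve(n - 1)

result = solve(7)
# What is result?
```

solve(7) = 7 * 6 * 5 * 4 * 3 * 2 * 1 = 5040

Answer: 5040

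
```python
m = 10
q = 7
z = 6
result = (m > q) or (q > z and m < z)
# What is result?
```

Trace:
`m = 10` → m = 10
`q = 7` → q = 7
`z = 6` → z = 6
`result = (m > q) or (q > z and m < z)` → result = True
So result = True

Answer: True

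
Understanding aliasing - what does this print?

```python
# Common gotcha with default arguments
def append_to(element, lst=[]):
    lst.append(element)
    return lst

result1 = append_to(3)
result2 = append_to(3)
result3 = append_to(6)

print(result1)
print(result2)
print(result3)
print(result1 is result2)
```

Key concept: mutable default argument gotcha.
Step by step:
`result1 = append_to(3)` → result1 = [3]
`result2 = append_to(3)` → result1 = [3, 3] (same object as result2); result2 = [3, 3] (same object as result1)
`result3 = append_to(6)` → result1 = [3, 3, 6] (same object as result2, result3); result2 = [3, 3, 6] (same object as result1, result3); result3 = [3, 3, 6] (same object as result1, result2)
`print(result1)` → prints [3, 3, 6]
`print(result2)` → prints [3, 3, 6]
`print(result3)` → prints [3, 3, 6]
`print(result1 is result2)` → prints True

Answer:
[3, 3, 6]
[3, 3, 6]
[3, 3, 6]
True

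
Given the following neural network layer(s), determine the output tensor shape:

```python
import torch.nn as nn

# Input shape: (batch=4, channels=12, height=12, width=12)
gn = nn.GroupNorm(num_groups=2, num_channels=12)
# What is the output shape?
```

Input: (4, 12, 12, 12) -> Output: (4, 12, 12, 12)

Answer: (4, 12, 12, 12)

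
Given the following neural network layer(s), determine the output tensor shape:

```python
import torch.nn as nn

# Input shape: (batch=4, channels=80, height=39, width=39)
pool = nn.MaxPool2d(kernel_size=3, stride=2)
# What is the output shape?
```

Input: (4, 80, 39, 39) -> Output: (4, 80, 19, 19)

Answer: (4, 80, 19, 19)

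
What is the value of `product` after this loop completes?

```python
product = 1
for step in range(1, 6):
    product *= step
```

5! = 120
`product` takes the values: 1 → 2 → 6 → 24 → 120

Answer: 120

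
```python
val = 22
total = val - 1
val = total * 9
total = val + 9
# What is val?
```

Trace:
`val = 22` → val = 22
`total = val - 1` → total = 21
`val = total * 9` → val = 189
`total = val + 9` → total = 198
So val = 189

Answer: 189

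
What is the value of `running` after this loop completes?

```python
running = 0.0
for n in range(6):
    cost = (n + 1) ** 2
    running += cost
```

Sum of squared losses 1² + 2² + ... + 6²
`running` takes the values: 0.0 → 1.0 → 5.0 → 14.0 → 30.0 → 55.0 → 91.0

Answer: 91.0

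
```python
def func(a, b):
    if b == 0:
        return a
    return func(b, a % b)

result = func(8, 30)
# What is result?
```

func(8, 30) -> func(30, 8) -> func(8, 6) -> func(6, 2) -> func(2, 0) -> 2

Answer: 2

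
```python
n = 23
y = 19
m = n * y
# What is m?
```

Trace:
`n = 23` → n = 23
`y = 19` → y = 19
`m = n * y` → m = 437
So m = 437

Answer: 437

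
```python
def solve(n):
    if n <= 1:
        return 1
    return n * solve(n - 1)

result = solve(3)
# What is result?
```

solve(3) = 3 * 2 * 1 = 6

Answer: 6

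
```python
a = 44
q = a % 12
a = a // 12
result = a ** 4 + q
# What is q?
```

Trace:
`a = 44` → a = 44
`q = a % 12` → q = 8
`a = a // 12` → a = 3
`result = a ** 4 + q` → result = 89
So q = 8

Answer: 8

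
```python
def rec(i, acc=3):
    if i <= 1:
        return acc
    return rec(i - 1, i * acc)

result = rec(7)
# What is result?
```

Accumulator trace (n, acc): (7, 3) -> (6, 21) -> (5, 126) -> (4, 630) -> (3, 2520) -> (2, 7560) -> (1, 15120) -> return 15120

Answer: 15120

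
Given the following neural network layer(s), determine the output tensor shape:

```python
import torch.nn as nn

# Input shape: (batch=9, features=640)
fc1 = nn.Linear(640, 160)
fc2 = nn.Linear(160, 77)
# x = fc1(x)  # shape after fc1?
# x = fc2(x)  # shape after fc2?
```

Input: (9, 640) -> after fc1: (9, 160) -> Output: (9, 77)

Answer: (9, 77)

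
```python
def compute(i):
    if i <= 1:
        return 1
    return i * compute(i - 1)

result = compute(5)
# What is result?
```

compute(5) = 5 * 4 * 3 * 2 * 1 = 120

Answer: 120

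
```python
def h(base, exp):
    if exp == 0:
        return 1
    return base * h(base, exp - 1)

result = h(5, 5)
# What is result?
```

h(5, 5) = 5 * 5 * 5 * 5 * 5 = 3125

Answer: 3125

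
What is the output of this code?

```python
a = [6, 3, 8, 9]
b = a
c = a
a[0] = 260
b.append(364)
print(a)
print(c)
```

Key concept: multiple aliases.
Step by step:
`a = [6, 3, 8, 9]` → a = [6, 3, 8, 9]
`b = a` → b = [6, 3, 8, 9] (same object as a)
`c = a` → c = [6, 3, 8, 9] (same object as a, b)
`a[0] = 260` → a = [260, 3, 8, 9] (same object as b, c); b = [260, 3, 8, 9] (same object as a, c); c = [260, 3, 8, 9] (same object as a, b)
`b.append(364)` → a = [260, 3, 8, 9, 364] (same object as b, c); b = [260, 3, 8, 9, 364] (same object as a, c); c = [260, 3, 8, 9, 364] (same object as a, b)
`print(a)` → prints [260, 3, 8, 9, 364]
`print(c)` → prints [260, 3, 8, 9, 364]

Answer:
[260, 3, 8, 9, 364]
[260, 3, 8, 9, 364]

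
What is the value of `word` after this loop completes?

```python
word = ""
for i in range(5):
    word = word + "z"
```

Repeat 'z' 5 times
`word` takes the values: "" → "z" → "zz" → "zzz" → "zzzz" → "zzzzz"

Answer: "zzzzz"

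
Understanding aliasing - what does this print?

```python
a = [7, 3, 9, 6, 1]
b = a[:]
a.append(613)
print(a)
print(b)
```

Key concept: slice [:] creates copy.
Step by step:
`a = [7, 3, 9, 6, 1]` → a = [7, 3, 9, 6, 1]
`b = a[:]` → b = [7, 3, 9, 6, 1]
`a.append(613)` → a = [7, 3, 9, 6, 1, 613]
`print(a)` → prints [7, 3, 9, 6, 1, 613]
`print(b)` → prints [7, 3, 9, 6, 1]

Answer:
[7, 3, 9, 6, 1, 613]
[7, 3, 9, 6, 1]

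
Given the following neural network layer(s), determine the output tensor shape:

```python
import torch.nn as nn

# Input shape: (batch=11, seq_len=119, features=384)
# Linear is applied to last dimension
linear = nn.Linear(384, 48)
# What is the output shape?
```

Input: (11, 119, 384) -> Output: (11, 119, 48)

Answer: (11, 119, 48)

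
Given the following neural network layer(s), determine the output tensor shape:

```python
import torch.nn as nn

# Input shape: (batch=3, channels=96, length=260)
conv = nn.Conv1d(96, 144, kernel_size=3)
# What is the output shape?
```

Input: (3, 96, 260) -> Output: (3, 144, 258)

Answer: (3, 144, 258)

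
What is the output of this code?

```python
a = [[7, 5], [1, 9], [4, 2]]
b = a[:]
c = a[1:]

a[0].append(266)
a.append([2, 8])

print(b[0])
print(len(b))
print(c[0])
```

Key concept: slice with nested mutation.
Step by step:
`a = [[7, 5], [1, 9], [4, 2]]` → a = [[7, 5], [1, 9], [4, 2]]
`b = a[:]` → b = [[7, 5], [1, 9], [4, 2]]
`c = a[1:]` → c = [[1, 9], [4, 2]]
`a[0].append(266)` → a = [[7, 5, 266], [1, 9], [4, 2]]; b = [[7, 5, 266], [1, 9], [4, 2]]
`a.append([2, 8])` → a = [[7, 5, 266], [1, 9], [4, 2], [2, 8]]
`print(b[0])` → prints [7, 5, 266]
`print(len(b))` → prints 3
`print(c[0])` → prints [1, 9]

Answer:
[7, 5, 266]
3
[1, 9]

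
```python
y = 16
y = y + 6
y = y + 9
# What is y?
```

Trace:
`y = 16` → y = 16
`y = y + 6` → y = 22
`y = y + 9` → y = 31
So y = 31

Answer: 31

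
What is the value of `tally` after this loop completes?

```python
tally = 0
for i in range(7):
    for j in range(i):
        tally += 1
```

Triangle number: 0+1+2+...+6
`tally` takes the values: 0 → 1 → 2 → 3 → 4 → 5 → 6 → 7 → 8 → 9 → 10 → 11 → 12 → 13 → 14 → 15 → 16 → 17 → 18 → 19 → 20 → 21

Answer: 21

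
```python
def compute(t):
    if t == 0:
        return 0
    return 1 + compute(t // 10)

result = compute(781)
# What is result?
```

Count of digits of 781: 3

Answer: 3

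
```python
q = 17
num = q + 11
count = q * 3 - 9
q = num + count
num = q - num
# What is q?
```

Trace:
`q = 17` → q = 17
`num = q + 11` → num = 28
`count = q * 3 - 9` → count = 42
`q = num + count` → q = 70
`num = q - num` → num = 42
So q = 70

Answer: 70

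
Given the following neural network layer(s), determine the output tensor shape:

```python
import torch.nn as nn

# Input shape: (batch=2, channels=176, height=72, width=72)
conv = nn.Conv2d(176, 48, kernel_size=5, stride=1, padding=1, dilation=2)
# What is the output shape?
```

Input: (2, 176, 72, 72) -> Output: (2, 48, 66, 66)

Answer: (2, 48, 66, 66)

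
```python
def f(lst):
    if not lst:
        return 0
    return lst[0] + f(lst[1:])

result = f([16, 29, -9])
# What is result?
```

16 + 29 + (-9) + 0 = 36

Answer: 36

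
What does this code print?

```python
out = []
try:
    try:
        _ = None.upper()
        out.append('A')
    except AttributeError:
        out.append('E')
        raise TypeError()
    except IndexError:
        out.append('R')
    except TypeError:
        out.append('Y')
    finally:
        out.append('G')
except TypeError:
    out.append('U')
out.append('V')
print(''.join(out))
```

Execution trace: 'E' (inner except AttributeError) → 'G' (inner finally) → 'U' (outer except TypeError) → 'V' (after the try/except). Output: EGUV

Answer: EGUV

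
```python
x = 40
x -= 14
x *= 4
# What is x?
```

Trace:
`x = 40` → x = 40
`x -= 14` → x = 26
`x *= 4` → x = 104
So x = 104

Answer: 104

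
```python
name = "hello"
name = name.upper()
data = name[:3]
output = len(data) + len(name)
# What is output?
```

Trace:
`name = "hello"` → name = 'hello'
`name = name.upper()` → name = 'HELLO'
`data = name[:3]` → data = 'HEL'
`output = len(data) + len(name)` → output = 8
So output = 8

Answer: 8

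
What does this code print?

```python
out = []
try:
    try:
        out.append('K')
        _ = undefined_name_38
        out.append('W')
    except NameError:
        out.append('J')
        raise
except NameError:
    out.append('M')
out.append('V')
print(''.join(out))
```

Execution trace: 'K' (inner try body) → 'J' (inner except NameError) → 'M' (outer except NameError) → 'V' (after the try/except). Output: KJMV

Answer: KJMV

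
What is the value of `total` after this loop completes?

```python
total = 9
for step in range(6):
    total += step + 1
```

Start at 9, add 1 to 6 = 30
`total` takes the values: 9 → 10 → 12 → 15 → 19 → 24 → 30

Answer: 30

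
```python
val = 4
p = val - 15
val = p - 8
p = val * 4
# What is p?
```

Trace:
`val = 4` → val = 4
`p = val - 15` → p = -11
`val = p - 8` → val = -19
`p = val * 4` → p = -76
So p = -76

Answer: -76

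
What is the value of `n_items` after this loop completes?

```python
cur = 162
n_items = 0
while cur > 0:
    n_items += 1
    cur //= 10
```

Count digits by repeated division by 10
`n_items` takes the values: 0 → 1 → 2 → 3

Answer: 3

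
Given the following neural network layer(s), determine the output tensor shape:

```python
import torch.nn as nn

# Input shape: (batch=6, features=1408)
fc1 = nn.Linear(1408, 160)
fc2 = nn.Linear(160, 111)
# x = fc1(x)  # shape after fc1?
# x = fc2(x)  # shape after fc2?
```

Input: (6, 1408) -> after fc1: (6, 160) -> Output: (6, 111)

Answer: (6, 111)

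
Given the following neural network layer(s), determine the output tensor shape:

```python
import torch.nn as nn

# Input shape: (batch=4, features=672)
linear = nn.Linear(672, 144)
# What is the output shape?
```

Input: (4, 672) -> Output: (4, 144)

Answer: (4, 144)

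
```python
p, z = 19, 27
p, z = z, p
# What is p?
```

Trace:
`p, z = 19, 27` → p = 19; z = 27
`p, z = z, p` → p = 27; z = 19
So p = 27

Answer: 27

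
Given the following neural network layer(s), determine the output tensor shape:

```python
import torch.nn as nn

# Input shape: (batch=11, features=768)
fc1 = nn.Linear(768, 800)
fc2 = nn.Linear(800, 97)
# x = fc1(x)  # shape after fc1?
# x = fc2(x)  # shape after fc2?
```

Input: (11, 768) -> after fc1: (11, 800) -> Output: (11, 97)

Answer: (11, 97)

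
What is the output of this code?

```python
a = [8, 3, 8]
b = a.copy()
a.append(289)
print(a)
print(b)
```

Key concept: list.copy() creates independent copy.
Step by step:
`a = [8, 3, 8]` → a = [8, 3, 8]
`b = a.copy()` → b = [8, 3, 8]
`a.append(289)` → a = [8, 3, 8, 289]
`print(a)` → prints [8, 3, 8, 289]
`print(b)` → prints [8, 3, 8]

Answer:
[8, 3, 8, 289]
[8, 3, 8]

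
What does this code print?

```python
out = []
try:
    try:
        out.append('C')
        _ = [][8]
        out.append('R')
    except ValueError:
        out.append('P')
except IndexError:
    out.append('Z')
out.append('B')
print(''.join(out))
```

Execution trace: 'C' (try body) → 'Z' (outer except IndexError) → 'B' (after the try/except). Output: CZB

Answer: CZB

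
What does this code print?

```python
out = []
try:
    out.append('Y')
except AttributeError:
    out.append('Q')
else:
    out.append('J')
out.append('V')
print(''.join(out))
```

Execution trace: 'Y' (try body, no exception) → 'J' (else) → 'V' (after the try/except). Output: YJV

Answer: YJV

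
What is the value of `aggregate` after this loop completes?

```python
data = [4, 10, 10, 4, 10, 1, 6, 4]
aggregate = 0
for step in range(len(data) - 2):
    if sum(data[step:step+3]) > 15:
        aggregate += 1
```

Count windows with sum > 15
`aggregate` takes the values: 0 → 1 → 2 → 3 → 4

Answer: 4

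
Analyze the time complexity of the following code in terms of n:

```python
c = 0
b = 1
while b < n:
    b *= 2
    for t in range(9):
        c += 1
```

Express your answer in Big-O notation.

Each loop level contributes: log n × 1. Multiplying the contributions gives O(log n).

Answer: O(log n)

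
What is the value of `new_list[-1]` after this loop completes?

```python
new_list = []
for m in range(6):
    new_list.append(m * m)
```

Last element of squares 0 to 5
`new_list` takes the values: [] → [0] → [0, 1] → [0, 1, 4] → [0, 1, 4, 9] → [0, 1, 4, 9, 16] → [0, 1, 4, 9, 16, 25]
So `new_list[-1]` = 25

Answer: 25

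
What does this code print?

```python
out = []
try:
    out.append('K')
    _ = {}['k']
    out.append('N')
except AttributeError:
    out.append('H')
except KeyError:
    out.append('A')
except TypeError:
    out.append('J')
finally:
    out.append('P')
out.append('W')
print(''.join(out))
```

Execution trace: 'K' (try body) → 'A' (except KeyError) → 'P' (finally) → 'W' (after the try/except). Output: KAPW

Answer: KAPW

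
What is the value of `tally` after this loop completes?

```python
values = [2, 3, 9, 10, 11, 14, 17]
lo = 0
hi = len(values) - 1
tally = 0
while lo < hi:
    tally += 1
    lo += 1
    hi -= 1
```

Iterations until pointers meet (list length 7)
`tally` takes the values: 0 → 1 → 2 → 3

Answer: 3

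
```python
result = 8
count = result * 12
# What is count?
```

Trace:
`result = 8` → result = 8
`count = result * 12` → count = 96
So count = 96

Answer: 96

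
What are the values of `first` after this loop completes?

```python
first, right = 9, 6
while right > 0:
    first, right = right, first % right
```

GCD of 9 and 6
`first` takes the values: 9 → 6 → 3

Answer: 3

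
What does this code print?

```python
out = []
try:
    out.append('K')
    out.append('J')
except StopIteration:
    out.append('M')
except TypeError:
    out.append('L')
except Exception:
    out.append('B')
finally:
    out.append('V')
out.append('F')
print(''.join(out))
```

Execution trace: 'K' (try body) → 'J' (try body, no exception) → 'V' (finally) → 'F' (after the try/except). Output: KJVF

Answer: KJVF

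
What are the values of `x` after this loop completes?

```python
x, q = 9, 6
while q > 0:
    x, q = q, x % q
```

GCD of 9 and 6
`x` takes the values: 9 → 6 → 3

Answer: 3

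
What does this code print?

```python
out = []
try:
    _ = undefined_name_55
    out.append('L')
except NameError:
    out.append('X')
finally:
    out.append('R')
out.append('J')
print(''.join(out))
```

Execution trace: 'X' (except NameError) → 'R' (finally) → 'J' (after the try/except). Output: XRJ

Answer: XRJ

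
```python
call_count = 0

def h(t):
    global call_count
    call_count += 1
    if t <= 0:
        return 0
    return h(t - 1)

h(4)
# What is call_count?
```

Linear recursion stepping by 1: 5 calls from t=4 down to ≤0.

Answer: 5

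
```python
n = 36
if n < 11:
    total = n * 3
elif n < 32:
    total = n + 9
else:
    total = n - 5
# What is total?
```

Trace:
`n = 36` → n = 36
`if n < 11: ...` → n < 11 is False, n < 32 is False, take else branch → total = 31
So total = 31

Answer: 31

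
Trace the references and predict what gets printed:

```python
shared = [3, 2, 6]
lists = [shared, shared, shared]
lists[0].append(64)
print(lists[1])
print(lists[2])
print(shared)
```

Key concept: list of same reference.
Step by step:
`shared = [3, 2, 6]` → shared = [3, 2, 6]
`lists = [shared, shared, shared]` → lists = [[3, 2, 6], [3, 2, 6], [3, 2, 6]]
`lists[0].append(64)` → shared = [3, 2, 6, 64]; lists = [[3, 2, 6, 64], [3, 2, 6, 64], [3, 2, 6, 64]]
`print(lists[1])` → prints [3, 2, 6, 64]
`print(lists[2])` → prints [3, 2, 6, 64]
`print(shared)` → prints [3, 2, 6, 64]

Answer:
[3, 2, 6, 64]
[3, 2, 6, 64]
[3, 2, 6, 64]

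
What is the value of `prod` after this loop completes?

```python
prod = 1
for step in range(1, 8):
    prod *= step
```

7! = 5040
`prod` takes the values: 1 → 2 → 6 → 24 → 120 → 720 → 5040

Answer: 5040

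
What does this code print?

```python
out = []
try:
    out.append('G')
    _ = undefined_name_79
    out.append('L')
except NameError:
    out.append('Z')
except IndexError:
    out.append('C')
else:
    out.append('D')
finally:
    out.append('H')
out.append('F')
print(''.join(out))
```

Execution trace: 'G' (try body) → 'Z' (except NameError) → 'H' (finally) → 'F' (after the try/except). Output: GZHF

Answer: GZHF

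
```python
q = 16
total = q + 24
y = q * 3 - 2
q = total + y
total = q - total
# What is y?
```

Trace:
`q = 16` → q = 16
`total = q + 24` → total = 40
`y = q * 3 - 2` → y = 46
`q = total + y` → q = 86
`total = q - total` → total = 46
So y = 46

Answer: 46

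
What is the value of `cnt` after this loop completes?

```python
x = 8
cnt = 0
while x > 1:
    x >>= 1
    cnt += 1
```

Count right shifts until 1
`cnt` takes the values: 0 → 1 → 2 → 3

Answer: 3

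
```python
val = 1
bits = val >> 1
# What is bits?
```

Trace:
`val = 1` → val = 1
`bits = val >> 1` → bits = 0
So bits = 0

Answer: 0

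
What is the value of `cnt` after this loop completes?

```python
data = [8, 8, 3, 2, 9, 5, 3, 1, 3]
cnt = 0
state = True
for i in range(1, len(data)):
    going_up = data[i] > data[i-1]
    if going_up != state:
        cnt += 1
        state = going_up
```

Count direction changes in [8, 8, 3, 2, 9, 5, 3, 1, 3]
`cnt` takes the values: 0 → 1 → 2 → 3 → 4

Answer: 4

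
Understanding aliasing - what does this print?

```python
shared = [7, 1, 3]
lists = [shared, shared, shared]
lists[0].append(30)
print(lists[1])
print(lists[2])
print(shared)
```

Key concept: list of same reference.
Step by step:
`shared = [7, 1, 3]` → shared = [7, 1, 3]
`lists = [shared, shared, shared]` → lists = [[7, 1, 3], [7, 1, 3], [7, 1, 3]]
`lists[0].append(30)` → shared = [7, 1, 3, 30]; lists = [[7, 1, 3, 30], [7, 1, 3, 30], [7, 1, 3, 30]]
`print(lists[1])` → prints [7, 1, 3, 30]
`print(lists[2])` → prints [7, 1, 3, 30]
`print(shared)` → prints [7, 1, 3, 30]

Answer:
[7, 1, 3, 30]
[7, 1, 3, 30]
[7, 1, 3, 30]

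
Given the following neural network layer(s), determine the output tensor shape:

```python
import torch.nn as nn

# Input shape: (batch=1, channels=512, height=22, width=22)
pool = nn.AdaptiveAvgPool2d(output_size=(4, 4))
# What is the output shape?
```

Input: (1, 512, 22, 22) -> Output: (1, 512, 4, 4)

Answer: (1, 512, 4, 4)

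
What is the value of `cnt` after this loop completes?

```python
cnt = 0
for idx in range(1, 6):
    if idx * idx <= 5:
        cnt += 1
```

Count numbers where idx² ≤ 5
`cnt` takes the values: 0 → 1 → 2

Answer: 2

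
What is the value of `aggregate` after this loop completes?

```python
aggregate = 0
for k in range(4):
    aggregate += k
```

Sum of 0 to 3 = 6
`aggregate` takes the values: 0 → 1 → 3 → 6

Answer: 6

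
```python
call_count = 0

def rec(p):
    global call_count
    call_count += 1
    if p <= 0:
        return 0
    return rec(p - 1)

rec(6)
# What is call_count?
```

Linear recursion stepping by 1: 7 calls from p=6 down to ≤0.

Answer: 7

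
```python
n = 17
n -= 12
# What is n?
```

Trace:
`n = 17` → n = 17
`n -= 12` → n = 5
So n = 5

Answer: 5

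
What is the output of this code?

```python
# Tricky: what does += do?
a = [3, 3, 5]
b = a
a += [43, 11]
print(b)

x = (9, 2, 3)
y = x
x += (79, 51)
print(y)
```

Key concept: += behavior differs for mutable vs immutable.
Step by step:
`a = [3, 3, 5]` → a = [3, 3, 5]
`b = a` → b = [3, 3, 5] (same object as a)
`a += [43, 11]` → a = [3, 3, 5, 43, 11] (same object as b); b = [3, 3, 5, 43, 11] (same object as a)
`print(b)` → prints [3, 3, 5, 43, 11]
`x = (9, 2, 3)` → x = (9, 2, 3)
`y = x` → y = (9, 2, 3)
`x += (79, 51)` → x = (9, 2, 3, 79, 51)
`print(y)` → prints (9, 2, 3)

Answer:
[3, 3, 5, 43, 11]
(9, 2, 3)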